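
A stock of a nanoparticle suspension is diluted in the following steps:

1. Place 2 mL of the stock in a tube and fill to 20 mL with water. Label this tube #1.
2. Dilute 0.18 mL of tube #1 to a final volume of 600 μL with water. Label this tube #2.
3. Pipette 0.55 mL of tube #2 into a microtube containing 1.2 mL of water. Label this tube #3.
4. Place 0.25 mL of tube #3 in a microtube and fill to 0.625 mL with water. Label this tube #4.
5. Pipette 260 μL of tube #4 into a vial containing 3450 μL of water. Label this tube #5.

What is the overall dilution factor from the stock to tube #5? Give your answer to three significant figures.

Step 1: 2 mL brought to 20 mL → factor 20/2 = 10
Step 2: 0.18 mL brought to 600 μL → factor 0.6/0.18 = 3.3333
Step 3: 0.55 mL + 1.2 mL = 1.75 mL total → factor 1.75/0.55 = 3.1818
Step 4: 0.25 mL brought to 0.625 mL → factor 0.625/0.25 = 2.5
Step 5: 260 μL + 3450 μL = 3710 μL total → factor 3710/260 = 14.269
Overall dilution factor = 10 × 3.3333 × 3.1818 × 2.5 × 14.269 = 3783.5

3.78 × 10^3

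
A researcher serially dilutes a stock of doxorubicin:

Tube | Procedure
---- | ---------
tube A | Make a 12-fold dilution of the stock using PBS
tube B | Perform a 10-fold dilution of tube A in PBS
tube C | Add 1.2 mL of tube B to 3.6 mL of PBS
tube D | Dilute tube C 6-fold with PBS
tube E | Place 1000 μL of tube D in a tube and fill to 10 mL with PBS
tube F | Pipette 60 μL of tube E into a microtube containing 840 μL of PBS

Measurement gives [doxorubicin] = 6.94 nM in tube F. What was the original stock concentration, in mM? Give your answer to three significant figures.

3.00 mM

Step 1: 12-fold → factor 12
Step 2: 10-fold → factor 10
Step 3: 1.2 mL + 3.6 mL = 4.8 mL total → factor 4.8/1.2 = 4
Step 4: 6-fold → factor 6
Step 5: 1000 μL brought to 10 mL → factor 10000/1000 = 10
Step 6: 60 μL + 840 μL = 900 μL total → factor 900/60 = 15
Overall dilution factor = 12 × 10 × 4 × 6 × 10 × 15 = 4.32 × 10^5
Stock = 6.94 nM × 4.32 × 10^5 = 2.998 × 10^6 nM = 3.00 mM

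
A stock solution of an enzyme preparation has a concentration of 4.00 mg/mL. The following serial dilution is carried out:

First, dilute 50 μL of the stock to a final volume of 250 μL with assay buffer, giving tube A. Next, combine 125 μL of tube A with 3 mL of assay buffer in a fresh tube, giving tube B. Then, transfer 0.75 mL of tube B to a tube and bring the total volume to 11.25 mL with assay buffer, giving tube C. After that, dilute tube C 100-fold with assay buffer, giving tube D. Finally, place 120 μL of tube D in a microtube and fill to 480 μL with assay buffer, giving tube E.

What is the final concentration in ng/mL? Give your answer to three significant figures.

Step 1: 50 μL brought to 250 μL → factor 250/50 = 5
Step 2: 125 μL + 3 mL = 3125 μL total → factor 3125/125 = 25
Step 3: 0.75 mL brought to 11.25 mL → factor 11.25/0.75 = 15
Step 4: 100-fold → factor 100
Step 5: 120 μL brought to 480 μL → factor 480/120 = 4
Overall dilution factor = 5 × 25 × 15 × 100 × 4 = 7.5 × 10^5
Final = 4.00 mg/mL / 7.5 × 10^5 = 5.333 × 10^-6 mg/mL = 5.33 ng/mL

5.33 ng/mL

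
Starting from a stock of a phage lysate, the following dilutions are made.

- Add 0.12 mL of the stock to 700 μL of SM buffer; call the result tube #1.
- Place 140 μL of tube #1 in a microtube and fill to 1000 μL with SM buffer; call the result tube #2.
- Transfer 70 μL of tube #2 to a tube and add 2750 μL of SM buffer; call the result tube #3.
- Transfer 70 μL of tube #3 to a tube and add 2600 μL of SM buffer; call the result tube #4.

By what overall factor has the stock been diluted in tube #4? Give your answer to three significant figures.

7.50 × 10^4

Step 1: 0.12 mL + 700 μL = 0.82 mL total → factor 0.82/0.12 = 6.8333
Step 2: 140 μL brought to 1000 μL → factor 1000/140 = 7.1429
Step 3: 70 μL + 2750 μL = 2820 μL total → factor 2820/70 = 40.286
Step 4: 70 μL + 2600 μL = 2670 μL total → factor 2670/70 = 38.143
Overall dilution factor = 6.8333 × 7.1429 × 40.286 × 38.143 = 75001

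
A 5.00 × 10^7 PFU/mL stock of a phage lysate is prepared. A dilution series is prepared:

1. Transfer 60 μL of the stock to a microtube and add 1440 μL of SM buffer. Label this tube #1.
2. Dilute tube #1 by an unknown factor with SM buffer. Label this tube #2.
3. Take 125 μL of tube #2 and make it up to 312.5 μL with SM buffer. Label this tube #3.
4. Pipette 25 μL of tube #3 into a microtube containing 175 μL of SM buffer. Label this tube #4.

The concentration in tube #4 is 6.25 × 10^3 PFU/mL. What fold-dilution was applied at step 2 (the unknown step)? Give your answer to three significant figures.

16.0-fold

Step 1: 60 μL + 1440 μL = 1500 μL total → factor 1500/60 = 25
Step 2: unknown factor x
Step 3: 125 μL brought to 312.5 μL → factor 312.5/125 = 2.5
Step 4: 25 μL + 175 μL = 200 μL total → factor 200/25 = 8
Product of known-step factors = 500
Overall factor = 5.00 × 10^7 PFU/mL / (6.25 × 10^3 PFU/mL) = 8000
x = 8000 / 500 = 16.0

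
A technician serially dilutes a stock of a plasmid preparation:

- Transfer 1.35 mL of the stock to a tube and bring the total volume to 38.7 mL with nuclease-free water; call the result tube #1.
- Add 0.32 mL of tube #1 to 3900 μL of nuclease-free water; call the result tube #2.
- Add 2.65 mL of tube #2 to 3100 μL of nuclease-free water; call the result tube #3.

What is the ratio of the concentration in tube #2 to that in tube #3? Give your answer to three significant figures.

2.17

Step 1: 1.35 mL brought to 38.7 mL → factor 38.7/1.35 = 28.667
Step 2: 0.32 mL + 3900 μL = 4.22 mL total → factor 4.22/0.32 = 13.188
Step 3: 2.65 mL + 3100 μL = 5.75 mL total → factor 5.75/2.65 = 2.1698
Dilution factor to tube #2 = 378.04; to tube #3 = 820.28
[tube #2]/[tube #3] = (factor to tube #3)/(factor to tube #2) = 820.28/378.04 = 2.17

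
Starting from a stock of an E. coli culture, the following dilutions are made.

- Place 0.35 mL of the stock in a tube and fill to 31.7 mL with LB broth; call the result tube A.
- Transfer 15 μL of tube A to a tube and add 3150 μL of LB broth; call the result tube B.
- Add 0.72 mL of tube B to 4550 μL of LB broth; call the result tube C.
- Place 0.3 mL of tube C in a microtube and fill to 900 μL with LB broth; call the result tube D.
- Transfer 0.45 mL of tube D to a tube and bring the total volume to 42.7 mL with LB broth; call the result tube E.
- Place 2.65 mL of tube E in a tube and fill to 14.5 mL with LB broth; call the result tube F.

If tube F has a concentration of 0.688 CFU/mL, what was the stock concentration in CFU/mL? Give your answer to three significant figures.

1.50 × 10^8 CFU/mL

Step 1: 0.35 mL brought to 31.7 mL → factor 31.7/0.35 = 90.571
Step 2: 15 μL + 3150 μL = 3165 μL total → factor 3165/15 = 211
Step 3: 0.72 mL + 4550 μL = 5.27 mL total → factor 5.27/0.72 = 7.3194
Step 4: 0.3 mL brought to 900 μL → factor 0.9/0.3 = 3
Step 5: 0.45 mL brought to 42.7 mL → factor 42.7/0.45 = 94.889
Step 6: 2.65 mL brought to 14.5 mL → factor 14.5/2.65 = 5.4717
Overall dilution factor = 90.571 × 211 × 7.3194 × 3 × 94.889 × 5.4717 = 2.1788 × 10^8
Stock = 0.688 CFU/mL × 2.1788 × 10^8 = 1.50 × 10^8 CFU/mL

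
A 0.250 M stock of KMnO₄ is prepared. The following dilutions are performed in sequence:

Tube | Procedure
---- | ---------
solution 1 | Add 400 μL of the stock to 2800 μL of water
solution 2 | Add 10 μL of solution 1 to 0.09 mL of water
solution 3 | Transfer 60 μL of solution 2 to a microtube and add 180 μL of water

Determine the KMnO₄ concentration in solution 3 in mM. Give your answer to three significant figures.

Step 1: 400 μL + 2800 μL = 3200 μL total → factor 3200/400 = 8
Step 2: 10 μL + 0.09 mL = 100 μL total → factor 100/10 = 10
Step 3: 60 μL + 180 μL = 240 μL total → factor 240/60 = 4
Overall dilution factor = 8 × 10 × 4 = 320
Final = 0.250 M / 320 = 0.0007813 M = 0.781 mM

0.781 mM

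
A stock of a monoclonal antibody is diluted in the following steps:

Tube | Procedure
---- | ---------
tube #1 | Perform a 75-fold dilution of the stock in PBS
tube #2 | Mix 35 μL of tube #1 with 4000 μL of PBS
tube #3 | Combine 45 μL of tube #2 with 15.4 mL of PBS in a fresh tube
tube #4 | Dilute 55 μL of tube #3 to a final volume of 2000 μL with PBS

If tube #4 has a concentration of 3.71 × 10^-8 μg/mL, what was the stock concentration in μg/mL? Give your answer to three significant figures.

Step 1: 75-fold → factor 75
Step 2: 35 μL + 4000 μL = 4035 μL total → factor 4035/35 = 115.29
Step 3: 45 μL + 15.4 mL = 15445 μL total → factor 15445/45 = 343.22
Step 4: 55 μL brought to 2000 μL → factor 2000/55 = 36.364
Overall dilution factor = 75 × 115.29 × 343.22 × 36.364 = 1.0791 × 10^8
Stock = 3.71 × 10^-8 μg/mL × 1.0791 × 10^8 = 4.00 μg/mL

4.00 μg/mL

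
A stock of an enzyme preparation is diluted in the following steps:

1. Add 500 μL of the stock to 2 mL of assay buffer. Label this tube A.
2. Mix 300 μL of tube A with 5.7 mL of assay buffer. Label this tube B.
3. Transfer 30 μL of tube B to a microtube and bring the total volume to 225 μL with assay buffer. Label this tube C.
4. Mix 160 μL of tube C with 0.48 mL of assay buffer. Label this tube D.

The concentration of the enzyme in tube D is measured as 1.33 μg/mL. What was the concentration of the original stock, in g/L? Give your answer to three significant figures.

Step 1: 500 μL + 2 mL = 2500 μL total → factor 2500/500 = 5
Step 2: 300 μL + 5.7 mL = 6000 μL total → factor 6000/300 = 20
Step 3: 30 μL brought to 225 μL → factor 225/30 = 7.5
Step 4: 160 μL + 0.48 mL = 640 μL total → factor 640/160 = 4
Overall dilution factor = 5 × 20 × 7.5 × 4 = 3000
Stock = 1.33 μg/mL × 3000 = 3990 μg/mL = 3.99 g/L

3.99 g/L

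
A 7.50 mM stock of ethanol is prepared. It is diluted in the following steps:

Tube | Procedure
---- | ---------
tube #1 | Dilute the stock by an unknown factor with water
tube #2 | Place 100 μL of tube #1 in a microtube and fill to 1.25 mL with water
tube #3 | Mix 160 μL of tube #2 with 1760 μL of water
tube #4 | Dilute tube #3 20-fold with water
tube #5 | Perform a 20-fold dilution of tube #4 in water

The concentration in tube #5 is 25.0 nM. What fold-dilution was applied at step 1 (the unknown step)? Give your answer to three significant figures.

Step 1: unknown factor x
Step 2: 100 μL brought to 1.25 mL → factor 1250/100 = 12.5
Step 3: 160 μL + 1760 μL = 1920 μL total → factor 1920/160 = 12
Step 4: 20-fold → factor 20
Step 5: 20-fold → factor 20
Product of known-step factors = 60000
Overall factor = 7.50 mM / (25.0 nM) = 3 × 10^5
x = 3 × 10^5 / 60000 = 5.00

5.00-fold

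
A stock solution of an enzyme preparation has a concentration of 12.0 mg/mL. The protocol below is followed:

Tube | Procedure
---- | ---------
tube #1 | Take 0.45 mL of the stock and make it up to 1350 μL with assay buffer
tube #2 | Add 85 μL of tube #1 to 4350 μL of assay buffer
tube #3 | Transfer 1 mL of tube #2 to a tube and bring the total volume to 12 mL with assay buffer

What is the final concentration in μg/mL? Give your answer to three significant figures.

Step 1: 0.45 mL brought to 1350 μL → factor 1.35/0.45 = 3
Step 2: 85 μL + 4350 μL = 4435 μL total → factor 4435/85 = 52.176
Step 3: 1 mL brought to 12 mL → factor 12/1 = 12
Overall dilution factor = 3 × 52.176 × 12 = 1878.4
Final = 12.0 mg/mL / 1878.4 = 0.006389 mg/mL = 6.39 μg/mL

6.39 μg/mL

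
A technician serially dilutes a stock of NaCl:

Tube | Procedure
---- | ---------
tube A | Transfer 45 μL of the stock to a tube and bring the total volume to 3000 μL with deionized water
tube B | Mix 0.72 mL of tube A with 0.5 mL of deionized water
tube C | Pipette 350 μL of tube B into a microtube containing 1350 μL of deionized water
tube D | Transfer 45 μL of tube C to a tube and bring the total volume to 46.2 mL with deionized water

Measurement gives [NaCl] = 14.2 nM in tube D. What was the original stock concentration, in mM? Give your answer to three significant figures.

8.00 mM

Step 1: 45 μL brought to 3000 μL → factor 3000/45 = 66.667
Step 2: 0.72 mL + 0.5 mL = 1.22 mL total → factor 1.22/0.72 = 1.6944
Step 3: 350 μL + 1350 μL = 1700 μL total → factor 1700/350 = 4.8571
Step 4: 45 μL brought to 46.2 mL → factor 46200/45 = 1026.7
Overall dilution factor = 66.667 × 1.6944 × 4.8571 × 1026.7 = 5.6331 × 10^5
Stock = 14.2 nM × 5.6331 × 10^5 = 7.999 × 10^6 nM = 8.00 mM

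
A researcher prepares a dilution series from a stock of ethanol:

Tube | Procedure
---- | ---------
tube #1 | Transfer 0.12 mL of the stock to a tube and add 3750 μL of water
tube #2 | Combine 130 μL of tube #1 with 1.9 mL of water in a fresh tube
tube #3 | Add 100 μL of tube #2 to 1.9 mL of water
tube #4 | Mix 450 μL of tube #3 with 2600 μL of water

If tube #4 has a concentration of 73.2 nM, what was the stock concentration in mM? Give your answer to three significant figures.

5.00 mM

Step 1: 0.12 mL + 3750 μL = 3.87 mL total → factor 3.87/0.12 = 32.25
Step 2: 130 μL + 1.9 mL = 2030 μL total → factor 2030/130 = 15.615
Step 3: 100 μL + 1.9 mL = 2000 μL total → factor 2000/100 = 20
Step 4: 450 μL + 2600 μL = 3050 μL total → factor 3050/450 = 6.7778
Overall dilution factor = 32.25 × 15.615 × 20 × 6.7778 = 68265
Stock = 73.2 nM × 68265 = 4.997 × 10^6 nM = 5.00 mM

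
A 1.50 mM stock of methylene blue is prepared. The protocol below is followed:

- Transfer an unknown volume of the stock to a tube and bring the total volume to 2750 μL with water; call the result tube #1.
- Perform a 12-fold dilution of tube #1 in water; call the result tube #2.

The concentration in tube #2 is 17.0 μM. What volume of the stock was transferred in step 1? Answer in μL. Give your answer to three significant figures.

Step 1: v brought to 2750 μL → factor = 2750 μL/v
Step 2: 12-fold → factor 12
Product of known-step factors = 12
Overall factor = 1.50 mM / (17.0 μM) = 88.235
Step-1 factor = 88.235 / 12 = 7.3529
v = 2750 μL / 7.3529 = 374 μL

374 μL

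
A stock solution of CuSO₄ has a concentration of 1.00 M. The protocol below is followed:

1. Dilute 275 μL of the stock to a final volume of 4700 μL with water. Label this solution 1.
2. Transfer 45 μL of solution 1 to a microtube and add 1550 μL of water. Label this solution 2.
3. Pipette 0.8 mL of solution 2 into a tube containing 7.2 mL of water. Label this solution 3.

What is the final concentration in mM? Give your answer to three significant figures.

0.165 mM

Step 1: 275 μL brought to 4700 μL → factor 4700/275 = 17.091
Step 2: 45 μL + 1550 μL = 1595 μL total → factor 1595/45 = 35.444
Step 3: 0.8 mL + 7.2 mL = 8 mL total → factor 8/0.8 = 10
Overall dilution factor = 17.091 × 35.444 × 10 = 6057.8
Final = 1.00 M / 6057.8 = 0.0001651 M = 0.165 mM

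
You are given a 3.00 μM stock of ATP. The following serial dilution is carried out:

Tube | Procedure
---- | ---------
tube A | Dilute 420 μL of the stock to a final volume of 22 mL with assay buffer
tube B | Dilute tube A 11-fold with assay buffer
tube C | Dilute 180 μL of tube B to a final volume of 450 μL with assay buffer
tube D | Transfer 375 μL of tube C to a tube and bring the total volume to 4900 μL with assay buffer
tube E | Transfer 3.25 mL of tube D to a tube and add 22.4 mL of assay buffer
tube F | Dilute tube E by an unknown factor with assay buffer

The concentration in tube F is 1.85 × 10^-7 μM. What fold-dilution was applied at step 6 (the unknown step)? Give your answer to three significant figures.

Step 1: 420 μL brought to 22 mL → factor 22000/420 = 52.381
Step 2: 11-fold → factor 11
Step 3: 180 μL brought to 450 μL → factor 450/180 = 2.5
Step 4: 375 μL brought to 4900 μL → factor 4900/375 = 13.067
Step 5: 3.25 mL + 22.4 mL = 25.65 mL total → factor 25.65/3.25 = 7.8923
Step 6: unknown factor x
Product of known-step factors = 1.4855 × 10^5
Overall factor = 3.00 μM / (1.85 × 10^-7 μM) = 1.6216 × 10^7
x = 1.6216 × 10^7 / 1.4855 × 10^5 = 109

109-fold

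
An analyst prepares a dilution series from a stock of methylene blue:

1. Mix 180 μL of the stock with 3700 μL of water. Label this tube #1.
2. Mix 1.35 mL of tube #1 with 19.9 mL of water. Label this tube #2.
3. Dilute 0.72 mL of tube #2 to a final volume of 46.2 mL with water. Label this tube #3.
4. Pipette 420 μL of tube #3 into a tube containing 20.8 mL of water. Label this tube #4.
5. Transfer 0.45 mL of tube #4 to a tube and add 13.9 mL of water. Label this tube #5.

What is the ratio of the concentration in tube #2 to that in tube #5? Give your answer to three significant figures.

1.03 × 10^5

Step 1: 180 μL + 3700 μL = 3880 μL total → factor 3880/180 = 21.556
Step 2: 1.35 mL + 19.9 mL = 21.25 mL total → factor 21.25/1.35 = 15.741
Step 3: 0.72 mL brought to 46.2 mL → factor 46.2/0.72 = 64.167
Step 4: 420 μL + 20.8 mL = 21220 μL total → factor 21220/420 = 50.524
Step 5: 0.45 mL + 13.9 mL = 14.35 mL total → factor 14.35/0.45 = 31.889
Dilution factor to tube #2 = 339.3; to tube #5 = 3.5078 × 10^7
[tube #2]/[tube #5] = (factor to tube #5)/(factor to tube #2) = 3.5078 × 10^7/339.3 = 1.03 × 10^5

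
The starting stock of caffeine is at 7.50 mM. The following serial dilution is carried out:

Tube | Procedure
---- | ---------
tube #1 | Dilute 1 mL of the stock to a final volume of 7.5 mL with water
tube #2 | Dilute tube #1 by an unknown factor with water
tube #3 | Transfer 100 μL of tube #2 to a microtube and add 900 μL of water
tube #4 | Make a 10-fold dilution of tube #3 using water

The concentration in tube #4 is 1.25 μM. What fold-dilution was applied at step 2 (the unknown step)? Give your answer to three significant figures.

Step 1: 1 mL brought to 7.5 mL → factor 7.5/1 = 7.5
Step 2: unknown factor x
Step 3: 100 μL + 900 μL = 1000 μL total → factor 1000/100 = 10
Step 4: 10-fold → factor 10
Product of known-step factors = 750
Overall factor = 7.50 mM / (1.25 μM) = 6000
x = 6000 / 750 = 8.00

8.00-fold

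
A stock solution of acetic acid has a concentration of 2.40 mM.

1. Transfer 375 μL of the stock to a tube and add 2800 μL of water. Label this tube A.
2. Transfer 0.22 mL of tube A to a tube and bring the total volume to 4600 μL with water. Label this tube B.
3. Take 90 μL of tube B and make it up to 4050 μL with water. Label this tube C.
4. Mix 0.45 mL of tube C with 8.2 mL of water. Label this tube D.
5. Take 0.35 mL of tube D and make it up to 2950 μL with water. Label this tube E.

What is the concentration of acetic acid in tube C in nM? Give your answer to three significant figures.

Step 1: 375 μL + 2800 μL = 3175 μL total → factor 3175/375 = 8.4667
Step 2: 0.22 mL brought to 4600 μL → factor 4.6/0.22 = 20.909
Step 3: 90 μL brought to 4050 μL → factor 4050/90 = 45
Dilution factor through tube C = 8.4667 × 20.909 × 45 = 7966.4
[tube C] = 2.40 mM / 7966.4 = 0.0003013 mM = 301 nM

301 nM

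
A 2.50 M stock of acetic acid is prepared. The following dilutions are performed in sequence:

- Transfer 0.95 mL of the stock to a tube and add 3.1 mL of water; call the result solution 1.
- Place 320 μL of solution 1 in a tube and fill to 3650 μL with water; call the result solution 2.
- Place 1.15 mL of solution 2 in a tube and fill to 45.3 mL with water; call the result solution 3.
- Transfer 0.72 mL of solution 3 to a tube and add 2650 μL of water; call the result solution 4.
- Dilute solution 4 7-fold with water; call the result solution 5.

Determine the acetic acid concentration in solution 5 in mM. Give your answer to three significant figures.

Step 1: 0.95 mL + 3.1 mL = 4.05 mL total → factor 4.05/0.95 = 4.2632
Step 2: 320 μL brought to 3650 μL → factor 3650/320 = 11.406
Step 3: 1.15 mL brought to 45.3 mL → factor 45.3/1.15 = 39.391
Step 4: 0.72 mL + 2650 μL = 3.37 mL total → factor 3.37/0.72 = 4.6806
Step 5: 7-fold → factor 7
Overall dilution factor = 4.2632 × 11.406 × 39.391 × 4.6806 × 7 = 62758
Final = 2.50 M / 62758 = 3.984 × 10^-5 M = 0.0398 mM

0.0398 mM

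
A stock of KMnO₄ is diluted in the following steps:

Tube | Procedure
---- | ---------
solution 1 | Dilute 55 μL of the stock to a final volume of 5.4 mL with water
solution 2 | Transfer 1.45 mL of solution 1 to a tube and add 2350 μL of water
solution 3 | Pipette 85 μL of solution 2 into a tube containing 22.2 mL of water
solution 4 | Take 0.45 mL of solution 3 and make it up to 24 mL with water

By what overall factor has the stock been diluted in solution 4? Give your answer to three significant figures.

Step 1: 55 μL brought to 5.4 mL → factor 5400/55 = 98.182
Step 2: 1.45 mL + 2350 μL = 3.8 mL total → factor 3.8/1.45 = 2.6207
Step 3: 85 μL + 22.2 mL = 22285 μL total → factor 22285/85 = 262.18
Step 4: 0.45 mL brought to 24 mL → factor 24/0.45 = 53.333
Overall dilution factor = 98.182 × 2.6207 × 262.18 × 53.333 = 3.5978 × 10^6

3.60 × 10^6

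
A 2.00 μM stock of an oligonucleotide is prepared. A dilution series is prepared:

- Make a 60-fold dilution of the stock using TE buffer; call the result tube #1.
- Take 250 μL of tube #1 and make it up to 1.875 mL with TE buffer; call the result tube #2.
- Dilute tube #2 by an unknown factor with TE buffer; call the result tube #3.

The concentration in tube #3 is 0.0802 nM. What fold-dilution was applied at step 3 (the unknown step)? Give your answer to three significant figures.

55.4-fold

Step 1: 60-fold → factor 60
Step 2: 250 μL brought to 1.875 mL → factor 1875/250 = 7.5
Step 3: unknown factor x
Product of known-step factors = 450
Overall factor = 2.00 μM / (0.0802 nM) = 24938
x = 24938 / 450 = 55.4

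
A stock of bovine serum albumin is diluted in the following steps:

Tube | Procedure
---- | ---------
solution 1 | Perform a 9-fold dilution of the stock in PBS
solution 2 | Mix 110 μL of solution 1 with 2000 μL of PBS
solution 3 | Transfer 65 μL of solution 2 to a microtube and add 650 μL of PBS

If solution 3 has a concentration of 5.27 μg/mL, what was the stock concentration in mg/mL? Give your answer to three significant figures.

Step 1: 9-fold → factor 9
Step 2: 110 μL + 2000 μL = 2110 μL total → factor 2110/110 = 19.182
Step 3: 65 μL + 650 μL = 715 μL total → factor 715/65 = 11
Overall dilution factor = 9 × 19.182 × 11 = 1899
Stock = 5.27 μg/mL × 1899 = 1.001 × 10^4 μg/mL = 10.0 mg/mL

10.0 mg/mL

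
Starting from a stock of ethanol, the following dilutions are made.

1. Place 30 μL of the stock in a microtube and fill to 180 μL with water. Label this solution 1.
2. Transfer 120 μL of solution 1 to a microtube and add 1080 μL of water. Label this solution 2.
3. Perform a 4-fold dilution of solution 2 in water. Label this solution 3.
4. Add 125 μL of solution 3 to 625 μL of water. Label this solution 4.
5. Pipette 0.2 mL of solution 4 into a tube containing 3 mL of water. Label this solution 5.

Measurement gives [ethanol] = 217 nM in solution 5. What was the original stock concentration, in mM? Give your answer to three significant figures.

Step 1: 30 μL brought to 180 μL → factor 180/30 = 6
Step 2: 120 μL + 1080 μL = 1200 μL total → factor 1200/120 = 10
Step 3: 4-fold → factor 4
Step 4: 125 μL + 625 μL = 750 μL total → factor 750/125 = 6
Step 5: 0.2 mL + 3 mL = 3.2 mL total → factor 3.2/0.2 = 16
Overall dilution factor = 6 × 10 × 4 × 6 × 16 = 23040
Stock = 217 nM × 23040 = 5.000 × 10^6 nM = 5.00 mM

5.00 mM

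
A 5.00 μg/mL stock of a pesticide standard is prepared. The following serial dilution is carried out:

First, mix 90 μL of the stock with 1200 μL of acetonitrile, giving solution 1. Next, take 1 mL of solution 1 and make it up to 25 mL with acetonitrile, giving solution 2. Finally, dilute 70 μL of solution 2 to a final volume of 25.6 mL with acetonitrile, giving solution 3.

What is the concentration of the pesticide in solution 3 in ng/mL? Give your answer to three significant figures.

Step 1: 90 μL + 1200 μL = 1290 μL total → factor 1290/90 = 14.333
Step 2: 1 mL brought to 25 mL → factor 25/1 = 25
Step 3: 70 μL brought to 25.6 mL → factor 25600/70 = 365.71
Overall dilution factor = 14.333 × 25 × 365.71 = 1.3105 × 10^5
Final = 5.00 μg/mL / 1.3105 × 10^5 = 3.815 × 10^-5 μg/mL = 0.0382 ng/mL

0.0382 ng/mL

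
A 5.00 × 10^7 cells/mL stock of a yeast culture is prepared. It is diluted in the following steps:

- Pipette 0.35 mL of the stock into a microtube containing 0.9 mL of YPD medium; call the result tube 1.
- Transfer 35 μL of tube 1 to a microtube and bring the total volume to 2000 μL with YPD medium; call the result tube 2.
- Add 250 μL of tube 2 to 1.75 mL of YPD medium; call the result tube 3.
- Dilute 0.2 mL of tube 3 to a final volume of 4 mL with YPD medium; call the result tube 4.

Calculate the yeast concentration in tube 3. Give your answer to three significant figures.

3.06 × 10^4 cells/mL

Step 1: 0.35 mL + 0.9 mL = 1.25 mL total → factor 1.25/0.35 = 3.5714
Step 2: 35 μL brought to 2000 μL → factor 2000/35 = 57.143
Step 3: 250 μL + 1.75 mL = 2000 μL total → factor 2000/250 = 8
Dilution factor through tube 3 = 3.5714 × 57.143 × 8 = 1632.7
[tube 3] = 5.00 × 10^7 cells/mL / 1632.7 = 3.06 × 10^4 cells/mL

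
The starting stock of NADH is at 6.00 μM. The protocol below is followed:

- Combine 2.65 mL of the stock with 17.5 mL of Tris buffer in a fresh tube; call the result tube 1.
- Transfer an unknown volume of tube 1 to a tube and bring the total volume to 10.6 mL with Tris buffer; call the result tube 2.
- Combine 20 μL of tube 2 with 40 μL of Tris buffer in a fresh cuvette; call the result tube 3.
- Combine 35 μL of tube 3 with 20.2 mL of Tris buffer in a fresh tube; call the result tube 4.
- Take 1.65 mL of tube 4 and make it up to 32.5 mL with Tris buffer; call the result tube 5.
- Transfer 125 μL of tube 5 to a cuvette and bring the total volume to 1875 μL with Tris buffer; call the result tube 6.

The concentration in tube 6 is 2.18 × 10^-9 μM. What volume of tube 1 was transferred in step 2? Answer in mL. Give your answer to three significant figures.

0.0150 mL

Step 1: 2.65 mL + 17.5 mL = 20.15 mL total → factor 20.15/2.65 = 7.6038
Step 2: v brought to 10.6 mL → factor = 10.6 mL/v
Step 3: 20 μL + 40 μL = 60 μL total → factor 60/20 = 3
Step 4: 35 μL + 20.2 mL = 20235 μL total → factor 20235/35 = 578.14
Step 5: 1.65 mL brought to 32.5 mL → factor 32.5/1.65 = 19.697
Step 6: 125 μL brought to 1875 μL → factor 1875/125 = 15
Product of known-step factors = 3.8965 × 10^6
Overall factor = 6.00 μM / (2.18 × 10^-9 μM) = 2.7523 × 10^9
Step-2 factor = 2.7523 × 10^9 / 3.8965 × 10^6 = 706.35
v = 10.6 mL / 706.35 = 0.0150 mL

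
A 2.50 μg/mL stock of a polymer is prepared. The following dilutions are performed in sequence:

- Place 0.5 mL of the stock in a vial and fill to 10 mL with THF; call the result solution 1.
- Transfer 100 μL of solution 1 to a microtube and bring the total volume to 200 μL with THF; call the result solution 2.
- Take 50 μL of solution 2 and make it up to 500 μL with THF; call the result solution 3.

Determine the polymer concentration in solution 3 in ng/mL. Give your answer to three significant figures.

Step 1: 0.5 mL brought to 10 mL → factor 10/0.5 = 20
Step 2: 100 μL brought to 200 μL → factor 200/100 = 2
Step 3: 50 μL brought to 500 μL → factor 500/50 = 10
Overall dilution factor = 20 × 2 × 10 = 400
Final = 2.50 μg/mL / 400 = 0.006250 μg/mL = 6.25 ng/mL

6.25 ng/mL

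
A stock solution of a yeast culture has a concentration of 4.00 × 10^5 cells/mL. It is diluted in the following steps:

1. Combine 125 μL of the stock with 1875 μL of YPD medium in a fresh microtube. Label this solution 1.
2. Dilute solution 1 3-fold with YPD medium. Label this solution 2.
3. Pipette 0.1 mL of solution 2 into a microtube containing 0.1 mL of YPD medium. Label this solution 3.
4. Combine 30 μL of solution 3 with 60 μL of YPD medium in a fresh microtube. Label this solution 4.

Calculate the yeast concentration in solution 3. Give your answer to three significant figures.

4.17 × 10^3 cells/mL

Step 1: 125 μL + 1875 μL = 2000 μL total → factor 2000/125 = 16
Step 2: 3-fold → factor 3
Step 3: 0.1 mL + 0.1 mL = 0.2 mL total → factor 0.2/0.1 = 2
Dilution factor through solution 3 = 16 × 3 × 2 = 96
[solution 3] = 4.00 × 10^5 cells/mL / 96 = 4.17 × 10^3 cells/mL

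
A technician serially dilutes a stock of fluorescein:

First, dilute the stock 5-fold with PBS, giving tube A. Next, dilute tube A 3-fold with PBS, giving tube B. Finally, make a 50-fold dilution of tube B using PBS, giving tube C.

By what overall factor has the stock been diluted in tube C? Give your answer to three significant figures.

750

Step 1: 5-fold → factor 5
Step 2: 3-fold → factor 3
Step 3: 50-fold → factor 50
Overall dilution factor = 5 × 3 × 50 = 750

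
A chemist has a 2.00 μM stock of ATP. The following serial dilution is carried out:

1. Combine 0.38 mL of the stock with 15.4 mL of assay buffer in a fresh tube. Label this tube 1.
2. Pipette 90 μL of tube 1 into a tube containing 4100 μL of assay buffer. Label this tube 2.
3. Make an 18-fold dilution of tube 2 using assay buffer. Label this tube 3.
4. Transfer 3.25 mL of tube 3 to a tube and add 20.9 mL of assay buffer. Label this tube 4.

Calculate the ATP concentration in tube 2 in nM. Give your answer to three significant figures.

1.03 nM

Step 1: 0.38 mL + 15.4 mL = 15.78 mL total → factor 15.78/0.38 = 41.526
Step 2: 90 μL + 4100 μL = 4190 μL total → factor 4190/90 = 46.556
Dilution factor through tube 2 = 41.526 × 46.556 = 1933.3
[tube 2] = 2.00 μM / 1933.3 = 0.001035 μM = 1.03 nM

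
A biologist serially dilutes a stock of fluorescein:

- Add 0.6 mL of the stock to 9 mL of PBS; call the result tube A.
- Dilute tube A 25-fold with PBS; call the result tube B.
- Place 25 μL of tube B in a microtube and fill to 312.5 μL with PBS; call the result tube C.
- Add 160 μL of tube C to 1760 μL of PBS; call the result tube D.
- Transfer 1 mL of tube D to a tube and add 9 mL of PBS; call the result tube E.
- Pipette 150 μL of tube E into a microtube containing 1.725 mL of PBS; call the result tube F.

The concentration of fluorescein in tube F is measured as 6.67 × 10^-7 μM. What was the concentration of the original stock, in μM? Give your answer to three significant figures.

5.00 μM

Step 1: 0.6 mL + 9 mL = 9.6 mL total → factor 9.6/0.6 = 16
Step 2: 25-fold → factor 25
Step 3: 25 μL brought to 312.5 μL → factor 312.5/25 = 12.5
Step 4: 160 μL + 1760 μL = 1920 μL total → factor 1920/160 = 12
Step 5: 1 mL + 9 mL = 10 mL total → factor 10/1 = 10
Step 6: 150 μL + 1.725 mL = 1875 μL total → factor 1875/150 = 12.5
Overall dilution factor = 16 × 25 × 12.5 × 12 × 10 × 12.5 = 7.5 × 10^6
Stock = 6.67 × 10^-7 μM × 7.5 × 10^6 = 5.00 μM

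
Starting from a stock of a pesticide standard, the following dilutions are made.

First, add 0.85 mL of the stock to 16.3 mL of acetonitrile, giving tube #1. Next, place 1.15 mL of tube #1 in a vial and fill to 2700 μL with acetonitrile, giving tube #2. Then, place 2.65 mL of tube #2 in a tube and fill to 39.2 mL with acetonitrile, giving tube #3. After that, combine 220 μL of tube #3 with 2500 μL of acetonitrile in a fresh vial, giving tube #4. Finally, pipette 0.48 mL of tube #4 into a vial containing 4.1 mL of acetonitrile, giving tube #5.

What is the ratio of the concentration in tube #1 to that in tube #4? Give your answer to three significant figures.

Step 1: 0.85 mL + 16.3 mL = 17.15 mL total → factor 17.15/0.85 = 20.176
Step 2: 1.15 mL brought to 2700 μL → factor 2.7/1.15 = 2.3478
Step 3: 2.65 mL brought to 39.2 mL → factor 39.2/2.65 = 14.792
Step 4: 220 μL + 2500 μL = 2720 μL total → factor 2720/220 = 12.364
Dilution factor to tube #1 = 20.176; to tube #4 = 8663.6
[tube #1]/[tube #4] = (factor to tube #4)/(factor to tube #1) = 8663.6/20.176 = 429

429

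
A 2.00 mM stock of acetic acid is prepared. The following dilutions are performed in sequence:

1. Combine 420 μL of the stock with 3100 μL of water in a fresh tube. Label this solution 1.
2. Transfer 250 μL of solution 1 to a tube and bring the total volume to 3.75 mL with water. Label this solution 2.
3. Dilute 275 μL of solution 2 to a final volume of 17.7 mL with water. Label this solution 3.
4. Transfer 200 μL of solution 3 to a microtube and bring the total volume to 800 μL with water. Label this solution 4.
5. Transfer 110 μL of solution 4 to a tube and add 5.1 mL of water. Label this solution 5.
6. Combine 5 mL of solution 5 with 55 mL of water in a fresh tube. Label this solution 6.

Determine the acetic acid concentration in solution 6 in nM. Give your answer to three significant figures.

Step 1: 420 μL + 3100 μL = 3520 μL total → factor 3520/420 = 8.381
Step 2: 250 μL brought to 3.75 mL → factor 3750/250 = 15
Step 3: 275 μL brought to 17.7 mL → factor 17700/275 = 64.364
Step 4: 200 μL brought to 800 μL → factor 800/200 = 4
Step 5: 110 μL + 5.1 mL = 5210 μL total → factor 5210/110 = 47.364
Step 6: 5 mL + 55 mL = 60 mL total → factor 60/5 = 12
Overall dilution factor = 8.381 × 15 × 64.364 × 4 × 47.364 × 12 = 1.8395 × 10^7
Final = 2.00 mM / 1.8395 × 10^7 = 1.087 × 10^-7 mM = 0.109 nM

0.109 nM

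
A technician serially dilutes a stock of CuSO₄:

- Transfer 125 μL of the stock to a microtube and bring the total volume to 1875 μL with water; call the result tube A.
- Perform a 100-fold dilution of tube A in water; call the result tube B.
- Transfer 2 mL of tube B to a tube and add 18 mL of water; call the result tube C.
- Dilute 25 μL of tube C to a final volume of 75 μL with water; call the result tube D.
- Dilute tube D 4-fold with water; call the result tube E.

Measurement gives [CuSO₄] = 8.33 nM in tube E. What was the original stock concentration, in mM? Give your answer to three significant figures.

1.50 mM

Step 1: 125 μL brought to 1875 μL → factor 1875/125 = 15
Step 2: 100-fold → factor 100
Step 3: 2 mL + 18 mL = 20 mL total → factor 20/2 = 10
Step 4: 25 μL brought to 75 μL → factor 75/25 = 3
Step 5: 4-fold → factor 4
Overall dilution factor = 15 × 100 × 10 × 3 × 4 = 1.8 × 10^5
Stock = 8.33 nM × 1.8 × 10^5 = 1.499 × 10^6 nM = 1.50 mM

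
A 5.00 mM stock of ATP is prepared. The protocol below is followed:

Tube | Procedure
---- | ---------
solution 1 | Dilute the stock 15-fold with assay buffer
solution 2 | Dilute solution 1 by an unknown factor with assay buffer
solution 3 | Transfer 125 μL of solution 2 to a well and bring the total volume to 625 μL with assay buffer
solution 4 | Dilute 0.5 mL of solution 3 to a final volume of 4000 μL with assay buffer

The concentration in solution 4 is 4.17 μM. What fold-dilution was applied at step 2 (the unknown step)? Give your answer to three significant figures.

2.00-fold

Step 1: 15-fold → factor 15
Step 2: unknown factor x
Step 3: 125 μL brought to 625 μL → factor 625/125 = 5
Step 4: 0.5 mL brought to 4000 μL → factor 4/0.5 = 8
Product of known-step factors = 600
Overall factor = 5.00 mM / (4.17 μM) = 1199
x = 1199 / 600 = 2.00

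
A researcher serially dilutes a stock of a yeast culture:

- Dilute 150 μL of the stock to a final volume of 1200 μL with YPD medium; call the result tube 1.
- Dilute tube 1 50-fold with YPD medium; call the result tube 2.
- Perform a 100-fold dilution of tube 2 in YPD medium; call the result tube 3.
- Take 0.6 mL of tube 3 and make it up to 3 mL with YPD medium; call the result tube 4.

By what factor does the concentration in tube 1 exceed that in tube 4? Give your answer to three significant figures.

2.50 × 10^4

Step 1: 150 μL brought to 1200 μL → factor 1200/150 = 8
Step 2: 50-fold → factor 50
Step 3: 100-fold → factor 100
Step 4: 0.6 mL brought to 3 mL → factor 3/0.6 = 5
Dilution factor to tube 1 = 8; to tube 4 = 2 × 10^5
[tube 1]/[tube 4] = (factor to tube 4)/(factor to tube 1) = 2 × 10^5/8 = 2.50 × 10^4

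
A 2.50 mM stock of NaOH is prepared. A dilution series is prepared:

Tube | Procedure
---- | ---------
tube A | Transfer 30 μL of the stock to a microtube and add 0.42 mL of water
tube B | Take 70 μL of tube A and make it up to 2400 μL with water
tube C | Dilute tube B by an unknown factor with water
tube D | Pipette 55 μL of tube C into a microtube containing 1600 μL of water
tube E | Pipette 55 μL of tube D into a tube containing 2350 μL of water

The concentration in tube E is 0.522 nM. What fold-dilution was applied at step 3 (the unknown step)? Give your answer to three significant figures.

Step 1: 30 μL + 0.42 mL = 450 μL total → factor 450/30 = 15
Step 2: 70 μL brought to 2400 μL → factor 2400/70 = 34.286
Step 3: unknown factor x
Step 4: 55 μL + 1600 μL = 1655 μL total → factor 1655/55 = 30.091
Step 5: 55 μL + 2350 μL = 2405 μL total → factor 2405/55 = 43.727
Product of known-step factors = 6.7669 × 10^5
Overall factor = 2.50 mM / (0.522 nM) = 4.7893 × 10^6
x = 4.7893 × 10^6 / 6.7669 × 10^5 = 7.08

7.08-fold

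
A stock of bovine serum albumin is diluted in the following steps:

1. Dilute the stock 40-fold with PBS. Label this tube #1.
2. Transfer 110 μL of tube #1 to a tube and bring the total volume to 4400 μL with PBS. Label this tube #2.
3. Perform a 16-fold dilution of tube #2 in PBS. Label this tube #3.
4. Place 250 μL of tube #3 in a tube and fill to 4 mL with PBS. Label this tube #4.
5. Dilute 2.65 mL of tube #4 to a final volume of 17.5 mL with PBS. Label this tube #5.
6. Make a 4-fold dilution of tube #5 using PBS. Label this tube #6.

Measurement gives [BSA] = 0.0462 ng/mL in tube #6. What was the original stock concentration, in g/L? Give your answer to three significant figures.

Step 1: 40-fold → factor 40
Step 2: 110 μL brought to 4400 μL → factor 4400/110 = 40
Step 3: 16-fold → factor 16
Step 4: 250 μL brought to 4 mL → factor 4000/250 = 16
Step 5: 2.65 mL brought to 17.5 mL → factor 17.5/2.65 = 6.6038
Step 6: 4-fold → factor 4
Overall dilution factor = 40 × 40 × 16 × 16 × 6.6038 × 4 = 1.082 × 10^7
Stock = 0.0462 ng/mL × 1.082 × 10^7 = 4.999 × 10^5 ng/mL = 0.500 g/L

0.500 g/L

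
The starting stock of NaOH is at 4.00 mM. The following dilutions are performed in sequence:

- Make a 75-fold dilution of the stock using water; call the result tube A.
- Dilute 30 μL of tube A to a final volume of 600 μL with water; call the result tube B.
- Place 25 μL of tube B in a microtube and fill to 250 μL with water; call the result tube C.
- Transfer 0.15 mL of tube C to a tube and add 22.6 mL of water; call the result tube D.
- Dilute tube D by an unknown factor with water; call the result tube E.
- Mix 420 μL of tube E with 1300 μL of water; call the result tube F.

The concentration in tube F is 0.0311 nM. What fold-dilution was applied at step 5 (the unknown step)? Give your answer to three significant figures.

Step 1: 75-fold → factor 75
Step 2: 30 μL brought to 600 μL → factor 600/30 = 20
Step 3: 25 μL brought to 250 μL → factor 250/25 = 10
Step 4: 0.15 mL + 22.6 mL = 22.75 mL total → factor 22.75/0.15 = 151.67
Step 5: unknown factor x
Step 6: 420 μL + 1300 μL = 1720 μL total → factor 1720/420 = 4.0952
Product of known-step factors = 9.3167 × 10^6
Overall factor = 4.00 mM / (0.0311 nM) = 1.2862 × 10^8
x = 1.2862 × 10^8 / 9.3167 × 10^6 = 13.8

13.8-fold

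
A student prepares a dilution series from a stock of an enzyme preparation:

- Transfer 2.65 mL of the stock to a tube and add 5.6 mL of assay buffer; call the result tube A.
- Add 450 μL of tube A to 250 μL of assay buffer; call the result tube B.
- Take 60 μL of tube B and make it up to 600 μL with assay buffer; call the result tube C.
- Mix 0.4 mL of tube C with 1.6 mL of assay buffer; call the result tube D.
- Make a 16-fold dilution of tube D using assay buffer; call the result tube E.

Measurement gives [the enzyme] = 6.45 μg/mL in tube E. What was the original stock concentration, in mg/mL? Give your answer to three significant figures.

Step 1: 2.65 mL + 5.6 mL = 8.25 mL total → factor 8.25/2.65 = 3.1132
Step 2: 450 μL + 250 μL = 700 μL total → factor 700/450 = 1.5556
Step 3: 60 μL brought to 600 μL → factor 600/60 = 10
Step 4: 0.4 mL + 1.6 mL = 2 mL total → factor 2/0.4 = 5
Step 5: 16-fold → factor 16
Overall dilution factor = 3.1132 × 1.5556 × 10 × 5 × 16 = 3874.2
Stock = 6.45 μg/mL × 3874.2 = 2.499 × 10^4 μg/mL = 25.0 mg/mL

25.0 mg/mL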